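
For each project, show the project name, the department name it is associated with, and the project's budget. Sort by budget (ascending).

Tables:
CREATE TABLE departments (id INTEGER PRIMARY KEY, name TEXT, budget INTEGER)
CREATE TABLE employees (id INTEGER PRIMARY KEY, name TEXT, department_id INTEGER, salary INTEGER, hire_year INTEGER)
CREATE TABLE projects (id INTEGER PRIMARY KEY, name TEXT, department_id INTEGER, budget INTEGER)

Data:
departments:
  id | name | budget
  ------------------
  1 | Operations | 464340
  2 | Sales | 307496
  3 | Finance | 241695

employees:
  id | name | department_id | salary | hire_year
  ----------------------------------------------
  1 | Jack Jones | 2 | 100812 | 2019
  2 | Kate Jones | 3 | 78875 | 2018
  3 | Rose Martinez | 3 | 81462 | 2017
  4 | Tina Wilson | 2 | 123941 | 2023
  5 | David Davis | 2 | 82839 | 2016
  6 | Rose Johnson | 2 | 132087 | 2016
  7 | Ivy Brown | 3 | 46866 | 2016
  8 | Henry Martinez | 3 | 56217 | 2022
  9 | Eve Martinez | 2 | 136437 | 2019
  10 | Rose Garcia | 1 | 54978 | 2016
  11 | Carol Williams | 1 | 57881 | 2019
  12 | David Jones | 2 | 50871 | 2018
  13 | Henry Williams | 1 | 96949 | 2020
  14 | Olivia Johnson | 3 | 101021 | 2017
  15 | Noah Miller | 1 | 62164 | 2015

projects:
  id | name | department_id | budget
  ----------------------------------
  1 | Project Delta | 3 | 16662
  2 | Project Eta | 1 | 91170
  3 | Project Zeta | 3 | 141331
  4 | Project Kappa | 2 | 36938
SELECT c.name, p.name AS department, c.budget FROM projects c JOIN departments p ON c.department_id = p.id ORDER BY c.budget ASC

Execution result:
name | department | budget
Project Delta | Finance | 16662
Project Kappa | Sales | 36938
Project Eta | Operations | 91170
Project Zeta | Finance | 141331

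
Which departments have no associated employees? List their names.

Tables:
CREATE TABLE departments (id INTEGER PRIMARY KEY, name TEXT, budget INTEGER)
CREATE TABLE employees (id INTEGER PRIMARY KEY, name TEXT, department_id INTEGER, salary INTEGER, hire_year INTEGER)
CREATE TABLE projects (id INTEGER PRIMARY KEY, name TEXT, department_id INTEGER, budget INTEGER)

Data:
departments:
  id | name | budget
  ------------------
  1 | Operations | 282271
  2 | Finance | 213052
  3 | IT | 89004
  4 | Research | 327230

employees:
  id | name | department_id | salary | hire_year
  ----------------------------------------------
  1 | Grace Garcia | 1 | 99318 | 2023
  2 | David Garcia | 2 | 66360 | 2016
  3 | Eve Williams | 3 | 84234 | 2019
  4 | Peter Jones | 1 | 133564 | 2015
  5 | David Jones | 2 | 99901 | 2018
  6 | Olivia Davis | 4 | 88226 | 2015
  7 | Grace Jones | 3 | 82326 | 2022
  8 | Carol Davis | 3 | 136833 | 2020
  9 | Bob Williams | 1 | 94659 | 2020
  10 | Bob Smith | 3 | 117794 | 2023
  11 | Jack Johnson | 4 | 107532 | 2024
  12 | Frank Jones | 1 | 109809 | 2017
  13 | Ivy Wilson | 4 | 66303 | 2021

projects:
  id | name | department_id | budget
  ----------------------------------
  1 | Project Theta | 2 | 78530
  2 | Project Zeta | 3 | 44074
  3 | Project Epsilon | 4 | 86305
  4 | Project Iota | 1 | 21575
SELECT p.name FROM departments p LEFT JOIN employees c ON c.department_id = p.id WHERE c.id IS NULL

Execution result:
(no rows)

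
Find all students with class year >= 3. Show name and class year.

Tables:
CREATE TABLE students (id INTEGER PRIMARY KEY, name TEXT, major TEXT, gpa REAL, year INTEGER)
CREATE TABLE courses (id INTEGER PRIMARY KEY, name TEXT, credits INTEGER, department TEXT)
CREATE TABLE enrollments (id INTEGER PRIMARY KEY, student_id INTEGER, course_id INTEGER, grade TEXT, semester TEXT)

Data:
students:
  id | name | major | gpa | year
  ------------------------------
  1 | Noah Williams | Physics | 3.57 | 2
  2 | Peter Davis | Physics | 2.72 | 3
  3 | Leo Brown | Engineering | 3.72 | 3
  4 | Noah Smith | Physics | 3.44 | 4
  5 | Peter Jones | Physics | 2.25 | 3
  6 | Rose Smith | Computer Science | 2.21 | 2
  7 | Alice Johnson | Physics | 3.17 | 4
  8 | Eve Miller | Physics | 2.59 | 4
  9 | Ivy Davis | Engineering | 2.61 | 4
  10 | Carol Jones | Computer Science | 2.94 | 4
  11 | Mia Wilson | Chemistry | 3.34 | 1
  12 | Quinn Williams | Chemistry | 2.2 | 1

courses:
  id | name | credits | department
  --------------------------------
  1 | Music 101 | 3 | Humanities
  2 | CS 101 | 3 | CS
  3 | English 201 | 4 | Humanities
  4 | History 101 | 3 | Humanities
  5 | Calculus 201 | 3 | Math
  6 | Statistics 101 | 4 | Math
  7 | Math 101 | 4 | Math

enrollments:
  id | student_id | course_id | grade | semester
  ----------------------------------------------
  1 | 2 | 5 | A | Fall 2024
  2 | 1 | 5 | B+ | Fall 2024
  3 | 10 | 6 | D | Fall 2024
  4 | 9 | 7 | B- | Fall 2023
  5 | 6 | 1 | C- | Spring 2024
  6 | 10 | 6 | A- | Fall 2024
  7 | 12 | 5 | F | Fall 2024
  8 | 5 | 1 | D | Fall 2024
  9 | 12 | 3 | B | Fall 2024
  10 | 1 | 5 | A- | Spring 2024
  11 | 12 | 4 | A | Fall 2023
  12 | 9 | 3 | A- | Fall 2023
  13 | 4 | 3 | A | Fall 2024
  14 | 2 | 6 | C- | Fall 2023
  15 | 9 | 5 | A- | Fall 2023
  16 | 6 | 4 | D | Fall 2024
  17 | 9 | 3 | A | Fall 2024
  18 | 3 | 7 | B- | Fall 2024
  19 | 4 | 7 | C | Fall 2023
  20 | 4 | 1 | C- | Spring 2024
SELECT name, year FROM students WHERE year >= 3

Execution result:
name | year
Peter Davis | 3
Leo Brown | 3
Noah Smith | 4
Peter Jones | 3
Alice Johnson | 4
Eve Miller | 4
Ivy Davis | 4
Carol Jones | 4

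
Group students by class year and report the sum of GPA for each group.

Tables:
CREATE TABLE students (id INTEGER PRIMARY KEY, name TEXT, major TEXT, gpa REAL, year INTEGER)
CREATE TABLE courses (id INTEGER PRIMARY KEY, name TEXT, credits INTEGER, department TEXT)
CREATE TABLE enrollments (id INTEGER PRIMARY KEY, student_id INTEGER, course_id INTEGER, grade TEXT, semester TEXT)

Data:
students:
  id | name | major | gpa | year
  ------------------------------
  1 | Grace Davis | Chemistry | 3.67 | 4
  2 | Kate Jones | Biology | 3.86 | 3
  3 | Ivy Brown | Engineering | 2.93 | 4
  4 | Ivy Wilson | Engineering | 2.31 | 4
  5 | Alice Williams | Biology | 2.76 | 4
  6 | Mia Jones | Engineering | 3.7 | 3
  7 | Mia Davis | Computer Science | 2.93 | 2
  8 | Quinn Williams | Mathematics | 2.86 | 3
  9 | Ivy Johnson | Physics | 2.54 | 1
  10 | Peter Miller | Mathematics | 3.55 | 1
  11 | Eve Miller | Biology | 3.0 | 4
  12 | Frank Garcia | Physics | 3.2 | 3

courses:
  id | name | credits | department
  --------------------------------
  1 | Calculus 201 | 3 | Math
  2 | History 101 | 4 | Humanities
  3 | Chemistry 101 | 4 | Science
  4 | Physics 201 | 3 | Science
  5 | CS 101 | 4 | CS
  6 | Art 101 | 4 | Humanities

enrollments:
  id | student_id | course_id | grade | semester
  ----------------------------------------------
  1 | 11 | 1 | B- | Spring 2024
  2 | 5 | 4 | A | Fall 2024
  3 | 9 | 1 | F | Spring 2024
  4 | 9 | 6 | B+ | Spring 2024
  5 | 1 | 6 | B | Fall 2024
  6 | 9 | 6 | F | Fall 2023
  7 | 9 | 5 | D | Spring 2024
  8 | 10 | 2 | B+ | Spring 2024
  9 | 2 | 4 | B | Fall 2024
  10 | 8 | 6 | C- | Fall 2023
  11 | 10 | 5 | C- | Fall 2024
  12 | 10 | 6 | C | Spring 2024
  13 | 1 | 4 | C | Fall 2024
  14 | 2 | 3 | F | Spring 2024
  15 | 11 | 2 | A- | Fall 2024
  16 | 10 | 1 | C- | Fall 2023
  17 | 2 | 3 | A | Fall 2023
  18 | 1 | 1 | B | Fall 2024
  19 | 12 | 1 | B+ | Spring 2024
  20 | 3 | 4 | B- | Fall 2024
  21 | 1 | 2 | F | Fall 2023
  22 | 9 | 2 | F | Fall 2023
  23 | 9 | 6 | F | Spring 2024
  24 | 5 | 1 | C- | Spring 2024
SELECT year, SUM(gpa) AS sum_gpa FROM students GROUP BY year

Execution result:
year | sum_gpa
1 | 6.09
2 | 2.93
3 | 13.62
4 | 14.67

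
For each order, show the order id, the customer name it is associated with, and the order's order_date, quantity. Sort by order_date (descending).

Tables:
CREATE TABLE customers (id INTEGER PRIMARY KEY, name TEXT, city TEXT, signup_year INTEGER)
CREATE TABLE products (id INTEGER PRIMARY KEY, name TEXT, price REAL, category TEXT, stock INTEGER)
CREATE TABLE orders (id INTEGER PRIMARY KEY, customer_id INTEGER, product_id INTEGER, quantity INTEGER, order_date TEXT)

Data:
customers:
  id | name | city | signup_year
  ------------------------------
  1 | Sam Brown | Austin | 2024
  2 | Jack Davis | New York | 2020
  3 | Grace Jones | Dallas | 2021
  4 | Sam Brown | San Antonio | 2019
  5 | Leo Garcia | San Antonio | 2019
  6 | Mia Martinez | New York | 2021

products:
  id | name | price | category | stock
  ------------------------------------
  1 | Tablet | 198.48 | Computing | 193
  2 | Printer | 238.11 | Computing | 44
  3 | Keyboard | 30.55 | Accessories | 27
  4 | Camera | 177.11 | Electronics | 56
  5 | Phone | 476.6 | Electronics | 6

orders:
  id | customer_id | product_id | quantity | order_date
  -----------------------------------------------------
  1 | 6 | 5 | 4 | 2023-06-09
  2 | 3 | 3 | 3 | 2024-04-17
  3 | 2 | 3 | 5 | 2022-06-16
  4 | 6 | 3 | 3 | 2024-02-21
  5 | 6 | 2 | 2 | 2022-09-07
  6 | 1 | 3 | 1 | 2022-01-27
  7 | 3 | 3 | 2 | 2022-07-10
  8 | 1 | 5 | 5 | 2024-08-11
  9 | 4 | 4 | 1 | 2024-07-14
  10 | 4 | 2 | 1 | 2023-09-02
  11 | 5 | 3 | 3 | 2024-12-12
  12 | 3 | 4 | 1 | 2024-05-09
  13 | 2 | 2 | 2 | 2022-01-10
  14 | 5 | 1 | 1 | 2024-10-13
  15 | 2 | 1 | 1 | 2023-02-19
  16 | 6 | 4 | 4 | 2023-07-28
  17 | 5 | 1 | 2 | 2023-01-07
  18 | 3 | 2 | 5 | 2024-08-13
SELECT c.id, p.name AS customer, c.order_date, c.quantity FROM orders c JOIN customers p ON c.customer_id = p.id ORDER BY c.order_date DESC

Execution result:
id | customer | order_date | quantity
11 | Leo Garcia | 2024-12-12 | 3
14 | Leo Garcia | 2024-10-13 | 1
18 | Grace Jones | 2024-08-13 | 5
8 | Sam Brown | 2024-08-11 | 5
9 | Sam Brown | 2024-07-14 | 1
12 | Grace Jones | 2024-05-09 | 1
2 | Grace Jones | 2024-04-17 | 3
4 | Mia Martinez | 2024-02-21 | 3
10 | Sam Brown | 2023-09-02 | 1
16 | Mia Martinez | 2023-07-28 | 4
1 | Mia Martinez | 2023-06-09 | 4
15 | Jack Davis | 2023-02-19 | 1
17 | Leo Garcia | 2023-01-07 | 2
5 | Mia Martinez | 2022-09-07 | 2
7 | Grace Jones | 2022-07-10 | 2
3 | Jack Davis | 2022-06-16 | 5
6 | Sam Brown | 2022-01-27 | 1
13 | Jack Davis | 2022-01-10 | 2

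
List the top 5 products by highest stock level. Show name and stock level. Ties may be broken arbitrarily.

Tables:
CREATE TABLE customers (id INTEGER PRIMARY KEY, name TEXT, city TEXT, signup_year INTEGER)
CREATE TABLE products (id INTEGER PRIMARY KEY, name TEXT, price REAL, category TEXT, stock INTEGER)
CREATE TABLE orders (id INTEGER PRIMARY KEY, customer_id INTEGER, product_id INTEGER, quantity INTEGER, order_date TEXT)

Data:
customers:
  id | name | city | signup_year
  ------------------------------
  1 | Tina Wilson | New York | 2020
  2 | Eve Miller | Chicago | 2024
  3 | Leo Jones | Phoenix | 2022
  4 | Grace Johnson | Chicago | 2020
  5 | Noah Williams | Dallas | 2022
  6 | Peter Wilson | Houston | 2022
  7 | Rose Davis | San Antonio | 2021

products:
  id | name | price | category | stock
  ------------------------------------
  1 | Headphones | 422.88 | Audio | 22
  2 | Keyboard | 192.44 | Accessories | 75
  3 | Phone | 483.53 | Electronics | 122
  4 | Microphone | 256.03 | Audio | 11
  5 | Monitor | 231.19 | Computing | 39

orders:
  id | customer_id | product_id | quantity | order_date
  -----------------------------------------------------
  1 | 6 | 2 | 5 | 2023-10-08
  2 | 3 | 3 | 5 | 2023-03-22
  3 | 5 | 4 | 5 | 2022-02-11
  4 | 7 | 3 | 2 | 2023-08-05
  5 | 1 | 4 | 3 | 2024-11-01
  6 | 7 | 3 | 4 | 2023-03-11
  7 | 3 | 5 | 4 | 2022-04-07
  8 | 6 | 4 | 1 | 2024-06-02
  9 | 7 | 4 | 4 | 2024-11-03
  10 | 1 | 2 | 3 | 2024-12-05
SELECT name, stock FROM products ORDER BY stock DESC LIMIT 5

Execution result:
name | stock
Phone | 122
Keyboard | 75
Monitor | 39
Headphones | 22
Microphone | 11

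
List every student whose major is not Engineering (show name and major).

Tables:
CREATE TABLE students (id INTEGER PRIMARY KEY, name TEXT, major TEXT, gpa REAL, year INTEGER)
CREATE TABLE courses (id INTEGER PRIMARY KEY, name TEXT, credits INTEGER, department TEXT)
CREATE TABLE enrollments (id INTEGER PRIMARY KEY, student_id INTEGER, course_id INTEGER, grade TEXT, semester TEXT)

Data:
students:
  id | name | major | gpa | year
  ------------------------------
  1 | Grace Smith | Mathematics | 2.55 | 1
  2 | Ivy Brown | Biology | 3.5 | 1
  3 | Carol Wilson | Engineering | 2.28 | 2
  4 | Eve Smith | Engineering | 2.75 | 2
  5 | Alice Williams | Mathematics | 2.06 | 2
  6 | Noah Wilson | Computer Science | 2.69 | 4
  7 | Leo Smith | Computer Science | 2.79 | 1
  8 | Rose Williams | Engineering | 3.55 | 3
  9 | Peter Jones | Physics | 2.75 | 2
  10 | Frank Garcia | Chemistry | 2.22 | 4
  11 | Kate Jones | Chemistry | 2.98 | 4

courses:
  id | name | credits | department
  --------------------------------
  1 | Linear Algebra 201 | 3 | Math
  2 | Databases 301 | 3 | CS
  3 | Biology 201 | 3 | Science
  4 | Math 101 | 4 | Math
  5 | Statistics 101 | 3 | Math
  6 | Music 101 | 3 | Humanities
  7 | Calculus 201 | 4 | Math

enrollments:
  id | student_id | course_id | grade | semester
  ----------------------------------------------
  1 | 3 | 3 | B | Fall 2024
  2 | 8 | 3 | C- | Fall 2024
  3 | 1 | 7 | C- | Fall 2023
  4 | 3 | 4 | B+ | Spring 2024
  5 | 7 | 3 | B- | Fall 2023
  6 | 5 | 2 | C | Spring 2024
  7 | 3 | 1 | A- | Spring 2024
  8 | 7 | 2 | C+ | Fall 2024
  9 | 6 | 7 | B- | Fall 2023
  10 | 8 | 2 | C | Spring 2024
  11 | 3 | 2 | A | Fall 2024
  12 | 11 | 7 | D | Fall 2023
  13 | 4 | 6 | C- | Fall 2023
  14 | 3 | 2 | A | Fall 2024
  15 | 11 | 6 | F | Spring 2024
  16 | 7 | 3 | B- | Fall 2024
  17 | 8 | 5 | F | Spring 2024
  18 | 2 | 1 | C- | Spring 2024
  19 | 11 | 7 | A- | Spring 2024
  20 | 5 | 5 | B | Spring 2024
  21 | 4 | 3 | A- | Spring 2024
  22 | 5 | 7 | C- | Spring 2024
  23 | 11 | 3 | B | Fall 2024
SELECT name, major FROM students WHERE major <> 'Engineering'

Execution result:
name | major
Grace Smith | Mathematics
Ivy Brown | Biology
Alice Williams | Mathematics
Noah Wilson | Computer Science
Leo Smith | Computer Science
Peter Jones | Physics
Frank Garcia | Chemistry
Kate Jones | Chemistry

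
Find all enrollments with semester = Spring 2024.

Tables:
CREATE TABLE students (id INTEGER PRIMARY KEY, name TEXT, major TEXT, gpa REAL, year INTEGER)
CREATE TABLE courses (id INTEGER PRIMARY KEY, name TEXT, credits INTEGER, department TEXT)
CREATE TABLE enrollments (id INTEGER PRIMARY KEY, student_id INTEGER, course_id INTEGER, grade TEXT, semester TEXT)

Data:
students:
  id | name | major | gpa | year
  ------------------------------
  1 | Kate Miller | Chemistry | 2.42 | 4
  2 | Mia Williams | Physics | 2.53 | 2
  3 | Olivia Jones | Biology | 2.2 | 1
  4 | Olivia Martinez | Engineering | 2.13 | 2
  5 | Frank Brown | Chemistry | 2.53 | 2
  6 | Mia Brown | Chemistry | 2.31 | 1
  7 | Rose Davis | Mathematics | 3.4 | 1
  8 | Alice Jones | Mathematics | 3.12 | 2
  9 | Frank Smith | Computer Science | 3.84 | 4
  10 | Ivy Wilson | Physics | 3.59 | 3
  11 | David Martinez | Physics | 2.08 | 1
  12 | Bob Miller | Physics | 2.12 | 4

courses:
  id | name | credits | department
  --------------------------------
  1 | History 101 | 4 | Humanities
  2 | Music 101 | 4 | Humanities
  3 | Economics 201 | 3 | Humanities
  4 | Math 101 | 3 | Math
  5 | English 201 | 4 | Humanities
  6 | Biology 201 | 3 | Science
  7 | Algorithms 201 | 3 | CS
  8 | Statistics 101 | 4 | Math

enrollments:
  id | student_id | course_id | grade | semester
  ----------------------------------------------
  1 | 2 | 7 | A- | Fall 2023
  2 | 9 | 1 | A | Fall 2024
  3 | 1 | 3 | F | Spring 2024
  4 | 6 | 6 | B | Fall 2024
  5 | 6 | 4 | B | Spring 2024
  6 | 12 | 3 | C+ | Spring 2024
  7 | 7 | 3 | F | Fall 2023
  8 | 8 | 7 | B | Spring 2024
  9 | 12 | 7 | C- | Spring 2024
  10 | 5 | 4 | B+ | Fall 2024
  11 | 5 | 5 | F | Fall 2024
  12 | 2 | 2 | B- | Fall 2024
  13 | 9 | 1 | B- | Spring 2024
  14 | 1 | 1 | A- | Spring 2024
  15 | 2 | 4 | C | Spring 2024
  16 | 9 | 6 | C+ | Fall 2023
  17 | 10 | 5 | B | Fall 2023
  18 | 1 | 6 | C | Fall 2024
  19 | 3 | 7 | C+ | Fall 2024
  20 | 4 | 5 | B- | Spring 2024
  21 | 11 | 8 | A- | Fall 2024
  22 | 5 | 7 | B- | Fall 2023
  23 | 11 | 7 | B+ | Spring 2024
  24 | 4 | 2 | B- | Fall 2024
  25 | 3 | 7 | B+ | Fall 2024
SELECT id, semester FROM enrollments WHERE semester = 'Spring 2024'

Execution result:
id | semester
3 | Spring 2024
5 | Spring 2024
6 | Spring 2024
8 | Spring 2024
9 | Spring 2024
13 | Spring 2024
14 | Spring 2024
15 | Spring 2024
20 | Spring 2024
23 | Spring 2024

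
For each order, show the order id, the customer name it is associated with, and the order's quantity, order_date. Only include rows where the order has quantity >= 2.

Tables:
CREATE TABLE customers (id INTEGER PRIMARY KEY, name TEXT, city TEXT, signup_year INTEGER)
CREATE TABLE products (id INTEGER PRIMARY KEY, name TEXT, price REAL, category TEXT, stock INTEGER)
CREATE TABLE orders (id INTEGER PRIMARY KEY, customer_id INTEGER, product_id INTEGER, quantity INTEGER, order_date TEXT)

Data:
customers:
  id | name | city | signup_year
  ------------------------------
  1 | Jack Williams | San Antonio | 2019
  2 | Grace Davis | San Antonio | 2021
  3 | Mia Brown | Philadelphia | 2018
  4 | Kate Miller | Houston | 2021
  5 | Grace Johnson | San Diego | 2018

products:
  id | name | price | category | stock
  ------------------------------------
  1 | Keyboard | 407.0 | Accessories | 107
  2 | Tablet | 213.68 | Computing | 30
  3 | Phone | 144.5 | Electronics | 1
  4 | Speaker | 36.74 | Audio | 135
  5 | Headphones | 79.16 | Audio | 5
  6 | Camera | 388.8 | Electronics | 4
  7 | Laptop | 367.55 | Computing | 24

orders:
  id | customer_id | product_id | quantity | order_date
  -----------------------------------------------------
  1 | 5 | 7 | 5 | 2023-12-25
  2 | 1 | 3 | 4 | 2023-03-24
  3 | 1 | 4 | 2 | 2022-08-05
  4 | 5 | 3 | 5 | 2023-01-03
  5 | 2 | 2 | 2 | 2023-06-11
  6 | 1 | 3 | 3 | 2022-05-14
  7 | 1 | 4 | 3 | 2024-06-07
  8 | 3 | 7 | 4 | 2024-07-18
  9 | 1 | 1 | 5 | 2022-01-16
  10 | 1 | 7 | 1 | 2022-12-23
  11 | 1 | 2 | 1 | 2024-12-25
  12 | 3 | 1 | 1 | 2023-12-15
SELECT c.id, p.name AS customer, c.quantity, c.order_date FROM orders c JOIN customers p ON c.customer_id = p.id WHERE c.quantity >= 2

Execution result:
id | customer | quantity | order_date
1 | Grace Johnson | 5 | 2023-12-25
2 | Jack Williams | 4 | 2023-03-24
3 | Jack Williams | 2 | 2022-08-05
4 | Grace Johnson | 5 | 2023-01-03
5 | Grace Davis | 2 | 2023-06-11
6 | Jack Williams | 3 | 2022-05-14
7 | Jack Williams | 3 | 2024-06-07
8 | Mia Brown | 4 | 2024-07-18
9 | Jack Williams | 5 | 2022-01-16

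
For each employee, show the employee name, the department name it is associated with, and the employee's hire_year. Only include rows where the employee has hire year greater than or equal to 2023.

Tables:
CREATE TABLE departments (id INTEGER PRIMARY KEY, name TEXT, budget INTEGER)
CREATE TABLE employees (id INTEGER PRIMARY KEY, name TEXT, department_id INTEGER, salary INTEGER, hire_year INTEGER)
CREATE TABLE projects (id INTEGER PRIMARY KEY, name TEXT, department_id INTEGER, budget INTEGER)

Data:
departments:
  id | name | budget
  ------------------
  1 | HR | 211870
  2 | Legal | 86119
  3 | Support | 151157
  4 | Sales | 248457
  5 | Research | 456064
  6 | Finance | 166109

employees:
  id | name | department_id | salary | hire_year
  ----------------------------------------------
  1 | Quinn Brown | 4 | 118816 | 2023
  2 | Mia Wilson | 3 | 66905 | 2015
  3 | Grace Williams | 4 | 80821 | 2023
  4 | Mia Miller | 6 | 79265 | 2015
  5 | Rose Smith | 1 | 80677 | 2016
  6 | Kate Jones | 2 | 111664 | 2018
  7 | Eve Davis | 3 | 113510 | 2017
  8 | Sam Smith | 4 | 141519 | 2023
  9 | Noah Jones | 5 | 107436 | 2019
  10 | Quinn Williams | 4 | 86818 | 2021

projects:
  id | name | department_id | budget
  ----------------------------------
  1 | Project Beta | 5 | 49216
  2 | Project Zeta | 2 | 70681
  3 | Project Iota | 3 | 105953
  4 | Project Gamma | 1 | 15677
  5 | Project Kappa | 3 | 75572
SELECT c.name, p.name AS department, c.hire_year FROM employees c JOIN departments p ON c.department_id = p.id WHERE c.hire_year >= 2023

Execution result:
name | department | hire_year
Quinn Brown | Sales | 2023
Grace Williams | Sales | 2023
Sam Smith | Sales | 2023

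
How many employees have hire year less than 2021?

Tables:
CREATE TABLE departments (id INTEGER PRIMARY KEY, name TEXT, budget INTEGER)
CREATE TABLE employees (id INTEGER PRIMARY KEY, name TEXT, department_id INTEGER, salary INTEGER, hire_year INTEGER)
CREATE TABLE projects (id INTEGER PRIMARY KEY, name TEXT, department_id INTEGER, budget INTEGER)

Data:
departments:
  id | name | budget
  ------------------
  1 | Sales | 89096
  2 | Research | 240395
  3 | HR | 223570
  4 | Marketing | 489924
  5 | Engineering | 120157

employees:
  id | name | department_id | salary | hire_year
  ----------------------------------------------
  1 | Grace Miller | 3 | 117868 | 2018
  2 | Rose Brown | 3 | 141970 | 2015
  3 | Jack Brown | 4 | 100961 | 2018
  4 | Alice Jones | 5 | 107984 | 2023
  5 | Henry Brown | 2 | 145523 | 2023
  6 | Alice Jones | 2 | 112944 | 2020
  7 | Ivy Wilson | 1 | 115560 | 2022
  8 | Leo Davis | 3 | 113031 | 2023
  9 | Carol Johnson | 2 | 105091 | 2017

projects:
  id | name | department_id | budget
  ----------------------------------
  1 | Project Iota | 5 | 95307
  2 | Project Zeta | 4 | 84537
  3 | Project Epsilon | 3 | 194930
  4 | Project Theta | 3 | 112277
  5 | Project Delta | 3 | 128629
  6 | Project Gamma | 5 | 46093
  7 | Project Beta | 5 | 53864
SELECT COUNT(*) FROM employees WHERE hire_year < 2021

Execution result:
5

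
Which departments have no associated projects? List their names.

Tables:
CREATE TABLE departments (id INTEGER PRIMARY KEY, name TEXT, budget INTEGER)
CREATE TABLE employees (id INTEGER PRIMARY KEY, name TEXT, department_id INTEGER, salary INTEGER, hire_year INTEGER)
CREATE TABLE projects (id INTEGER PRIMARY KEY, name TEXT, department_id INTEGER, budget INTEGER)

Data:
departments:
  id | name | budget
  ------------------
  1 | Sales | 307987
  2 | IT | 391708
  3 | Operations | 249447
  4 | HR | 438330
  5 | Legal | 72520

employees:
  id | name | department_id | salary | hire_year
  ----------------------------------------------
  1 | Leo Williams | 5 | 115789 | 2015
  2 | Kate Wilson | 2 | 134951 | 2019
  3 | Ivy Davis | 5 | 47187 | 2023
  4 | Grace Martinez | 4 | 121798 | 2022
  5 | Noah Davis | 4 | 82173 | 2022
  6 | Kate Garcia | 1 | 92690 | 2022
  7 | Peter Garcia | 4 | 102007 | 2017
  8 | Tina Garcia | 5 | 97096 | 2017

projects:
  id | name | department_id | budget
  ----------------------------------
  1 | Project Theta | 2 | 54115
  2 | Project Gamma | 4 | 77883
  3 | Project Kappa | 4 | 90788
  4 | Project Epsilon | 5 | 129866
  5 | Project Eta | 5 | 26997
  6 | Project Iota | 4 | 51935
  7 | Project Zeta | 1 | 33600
SELECT p.name FROM departments p LEFT JOIN projects c ON c.department_id = p.id WHERE c.id IS NULL

Execution result:
Operations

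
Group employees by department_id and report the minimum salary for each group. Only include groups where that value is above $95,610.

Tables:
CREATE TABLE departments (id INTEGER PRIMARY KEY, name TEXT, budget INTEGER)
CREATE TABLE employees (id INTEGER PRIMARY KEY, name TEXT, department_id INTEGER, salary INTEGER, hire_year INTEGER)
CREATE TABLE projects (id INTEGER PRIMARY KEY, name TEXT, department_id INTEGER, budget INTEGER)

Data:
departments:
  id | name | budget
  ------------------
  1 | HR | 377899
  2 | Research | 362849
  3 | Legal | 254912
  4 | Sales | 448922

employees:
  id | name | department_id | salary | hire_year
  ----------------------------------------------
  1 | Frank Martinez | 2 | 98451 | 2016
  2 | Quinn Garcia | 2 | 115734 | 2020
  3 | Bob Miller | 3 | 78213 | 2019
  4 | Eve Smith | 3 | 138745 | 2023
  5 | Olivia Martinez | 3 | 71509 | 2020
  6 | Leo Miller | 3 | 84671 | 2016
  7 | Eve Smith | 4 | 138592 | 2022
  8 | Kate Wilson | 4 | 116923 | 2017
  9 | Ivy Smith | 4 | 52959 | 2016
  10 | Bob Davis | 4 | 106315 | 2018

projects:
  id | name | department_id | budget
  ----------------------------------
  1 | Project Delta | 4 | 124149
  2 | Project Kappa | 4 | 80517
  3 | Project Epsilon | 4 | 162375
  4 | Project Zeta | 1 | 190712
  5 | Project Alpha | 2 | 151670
SELECT department_id, MIN(salary) AS min_salary FROM employees GROUP BY department_id HAVING MIN(salary) > 95610

Execution result:
department_id | min_salary
2 | 98451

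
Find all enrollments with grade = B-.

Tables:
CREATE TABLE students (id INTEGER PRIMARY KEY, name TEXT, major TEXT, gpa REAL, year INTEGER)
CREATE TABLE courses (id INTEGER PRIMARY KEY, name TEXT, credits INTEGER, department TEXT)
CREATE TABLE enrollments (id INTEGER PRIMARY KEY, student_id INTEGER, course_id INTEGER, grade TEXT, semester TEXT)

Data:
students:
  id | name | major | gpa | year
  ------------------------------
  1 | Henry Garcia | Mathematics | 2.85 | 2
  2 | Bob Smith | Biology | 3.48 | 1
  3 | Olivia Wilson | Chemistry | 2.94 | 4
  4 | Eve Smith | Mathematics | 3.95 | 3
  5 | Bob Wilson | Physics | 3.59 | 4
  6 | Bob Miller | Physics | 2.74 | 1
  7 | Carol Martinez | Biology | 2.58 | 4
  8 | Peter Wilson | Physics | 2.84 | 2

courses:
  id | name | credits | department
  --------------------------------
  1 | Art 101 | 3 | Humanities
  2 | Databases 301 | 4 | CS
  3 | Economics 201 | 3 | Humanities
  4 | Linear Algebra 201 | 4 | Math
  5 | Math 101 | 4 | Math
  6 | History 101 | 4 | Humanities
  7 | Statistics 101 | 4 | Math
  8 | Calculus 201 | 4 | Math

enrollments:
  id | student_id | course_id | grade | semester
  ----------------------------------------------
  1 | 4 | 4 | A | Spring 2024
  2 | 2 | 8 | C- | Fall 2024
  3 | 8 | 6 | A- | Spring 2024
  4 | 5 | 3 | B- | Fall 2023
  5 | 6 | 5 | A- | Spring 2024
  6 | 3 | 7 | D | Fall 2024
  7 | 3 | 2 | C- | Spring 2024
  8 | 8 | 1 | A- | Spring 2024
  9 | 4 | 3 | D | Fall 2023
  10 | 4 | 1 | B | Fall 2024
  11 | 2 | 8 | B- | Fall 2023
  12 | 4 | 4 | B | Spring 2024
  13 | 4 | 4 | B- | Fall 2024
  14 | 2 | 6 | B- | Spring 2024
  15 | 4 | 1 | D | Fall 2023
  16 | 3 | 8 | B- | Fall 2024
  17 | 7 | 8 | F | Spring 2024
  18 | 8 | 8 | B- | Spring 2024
SELECT id, grade FROM enrollments WHERE grade = 'B-'

Execution result:
id | grade
4 | B-
11 | B-
13 | B-
14 | B-
16 | B-
18 | B-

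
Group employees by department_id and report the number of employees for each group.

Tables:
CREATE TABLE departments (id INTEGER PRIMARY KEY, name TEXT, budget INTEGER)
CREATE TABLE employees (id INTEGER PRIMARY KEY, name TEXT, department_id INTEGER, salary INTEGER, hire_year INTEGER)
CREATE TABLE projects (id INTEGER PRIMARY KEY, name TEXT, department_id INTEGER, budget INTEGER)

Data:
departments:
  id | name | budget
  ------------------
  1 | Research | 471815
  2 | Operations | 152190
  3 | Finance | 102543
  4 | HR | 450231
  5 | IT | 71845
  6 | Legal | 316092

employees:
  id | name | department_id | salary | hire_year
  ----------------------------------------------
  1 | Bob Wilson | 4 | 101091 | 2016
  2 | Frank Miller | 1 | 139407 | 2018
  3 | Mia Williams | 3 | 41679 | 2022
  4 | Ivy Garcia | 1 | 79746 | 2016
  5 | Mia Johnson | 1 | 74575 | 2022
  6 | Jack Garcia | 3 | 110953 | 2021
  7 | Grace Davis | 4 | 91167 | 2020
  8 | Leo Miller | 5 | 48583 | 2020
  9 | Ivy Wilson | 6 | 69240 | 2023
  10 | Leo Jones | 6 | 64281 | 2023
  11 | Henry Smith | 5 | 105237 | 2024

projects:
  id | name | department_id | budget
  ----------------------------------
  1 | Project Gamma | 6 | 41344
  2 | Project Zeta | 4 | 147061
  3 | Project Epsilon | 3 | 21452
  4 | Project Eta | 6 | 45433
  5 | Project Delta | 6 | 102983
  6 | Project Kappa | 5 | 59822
SELECT department_id, COUNT(*) AS n FROM employees GROUP BY department_id

Execution result:
department_id | n
1 | 3
3 | 2
4 | 2
5 | 2
6 | 2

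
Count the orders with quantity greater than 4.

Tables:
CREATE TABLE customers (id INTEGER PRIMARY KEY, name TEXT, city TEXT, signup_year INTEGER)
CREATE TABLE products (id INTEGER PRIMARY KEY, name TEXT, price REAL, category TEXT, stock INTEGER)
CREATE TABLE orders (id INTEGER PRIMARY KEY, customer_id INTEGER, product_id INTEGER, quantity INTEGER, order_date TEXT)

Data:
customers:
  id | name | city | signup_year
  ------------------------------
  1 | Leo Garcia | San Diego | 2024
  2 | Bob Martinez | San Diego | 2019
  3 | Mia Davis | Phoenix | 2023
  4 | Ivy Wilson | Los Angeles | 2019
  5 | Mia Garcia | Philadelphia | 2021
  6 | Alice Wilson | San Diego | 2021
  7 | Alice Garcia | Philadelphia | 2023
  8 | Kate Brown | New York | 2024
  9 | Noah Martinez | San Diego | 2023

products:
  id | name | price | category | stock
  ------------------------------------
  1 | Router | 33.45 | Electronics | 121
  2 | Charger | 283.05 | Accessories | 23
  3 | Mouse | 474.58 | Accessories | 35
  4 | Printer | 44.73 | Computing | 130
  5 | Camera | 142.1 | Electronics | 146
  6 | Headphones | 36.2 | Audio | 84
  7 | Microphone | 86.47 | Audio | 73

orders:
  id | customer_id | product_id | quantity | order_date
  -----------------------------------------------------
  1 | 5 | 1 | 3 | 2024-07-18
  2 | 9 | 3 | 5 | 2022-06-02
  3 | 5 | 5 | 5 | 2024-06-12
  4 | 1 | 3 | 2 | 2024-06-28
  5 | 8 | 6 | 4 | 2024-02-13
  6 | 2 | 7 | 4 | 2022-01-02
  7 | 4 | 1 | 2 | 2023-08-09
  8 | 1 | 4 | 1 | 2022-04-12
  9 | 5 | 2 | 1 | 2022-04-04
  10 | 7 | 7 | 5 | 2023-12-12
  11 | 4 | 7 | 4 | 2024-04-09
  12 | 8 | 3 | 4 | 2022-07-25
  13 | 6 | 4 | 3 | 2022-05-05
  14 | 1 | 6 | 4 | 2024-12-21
SELECT COUNT(*) FROM orders WHERE quantity > 4

Execution result:
3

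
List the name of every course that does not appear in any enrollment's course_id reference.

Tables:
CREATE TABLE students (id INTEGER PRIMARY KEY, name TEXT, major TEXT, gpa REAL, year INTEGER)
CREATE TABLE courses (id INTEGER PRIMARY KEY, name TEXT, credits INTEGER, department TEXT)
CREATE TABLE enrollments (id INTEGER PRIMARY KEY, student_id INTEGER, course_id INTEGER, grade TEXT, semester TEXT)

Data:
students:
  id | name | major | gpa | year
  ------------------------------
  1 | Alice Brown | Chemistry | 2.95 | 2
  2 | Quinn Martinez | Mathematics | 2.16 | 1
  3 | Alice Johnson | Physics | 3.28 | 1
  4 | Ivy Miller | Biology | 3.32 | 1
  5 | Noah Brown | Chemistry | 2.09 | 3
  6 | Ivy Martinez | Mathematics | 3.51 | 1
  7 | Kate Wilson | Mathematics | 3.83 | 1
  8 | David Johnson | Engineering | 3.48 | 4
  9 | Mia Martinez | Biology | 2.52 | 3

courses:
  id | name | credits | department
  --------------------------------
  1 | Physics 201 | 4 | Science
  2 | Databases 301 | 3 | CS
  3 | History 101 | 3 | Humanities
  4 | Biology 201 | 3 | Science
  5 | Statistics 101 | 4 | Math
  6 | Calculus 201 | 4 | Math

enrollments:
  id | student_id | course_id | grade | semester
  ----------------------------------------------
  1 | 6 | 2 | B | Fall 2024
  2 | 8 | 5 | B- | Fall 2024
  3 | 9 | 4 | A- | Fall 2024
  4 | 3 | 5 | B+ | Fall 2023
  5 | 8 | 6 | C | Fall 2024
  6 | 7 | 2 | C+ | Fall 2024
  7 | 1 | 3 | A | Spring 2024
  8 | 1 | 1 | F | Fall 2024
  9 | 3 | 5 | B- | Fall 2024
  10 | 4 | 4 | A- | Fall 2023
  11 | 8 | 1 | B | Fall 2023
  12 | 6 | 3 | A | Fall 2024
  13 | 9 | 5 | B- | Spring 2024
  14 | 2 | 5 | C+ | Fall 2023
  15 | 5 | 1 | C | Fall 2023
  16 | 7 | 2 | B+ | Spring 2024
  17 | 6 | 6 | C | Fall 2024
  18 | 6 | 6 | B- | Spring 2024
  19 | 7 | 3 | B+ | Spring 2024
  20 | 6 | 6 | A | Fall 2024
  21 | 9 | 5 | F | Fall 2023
SELECT p.name FROM courses p LEFT JOIN enrollments c ON c.course_id = p.id WHERE c.id IS NULL

Execution result:
(no rows)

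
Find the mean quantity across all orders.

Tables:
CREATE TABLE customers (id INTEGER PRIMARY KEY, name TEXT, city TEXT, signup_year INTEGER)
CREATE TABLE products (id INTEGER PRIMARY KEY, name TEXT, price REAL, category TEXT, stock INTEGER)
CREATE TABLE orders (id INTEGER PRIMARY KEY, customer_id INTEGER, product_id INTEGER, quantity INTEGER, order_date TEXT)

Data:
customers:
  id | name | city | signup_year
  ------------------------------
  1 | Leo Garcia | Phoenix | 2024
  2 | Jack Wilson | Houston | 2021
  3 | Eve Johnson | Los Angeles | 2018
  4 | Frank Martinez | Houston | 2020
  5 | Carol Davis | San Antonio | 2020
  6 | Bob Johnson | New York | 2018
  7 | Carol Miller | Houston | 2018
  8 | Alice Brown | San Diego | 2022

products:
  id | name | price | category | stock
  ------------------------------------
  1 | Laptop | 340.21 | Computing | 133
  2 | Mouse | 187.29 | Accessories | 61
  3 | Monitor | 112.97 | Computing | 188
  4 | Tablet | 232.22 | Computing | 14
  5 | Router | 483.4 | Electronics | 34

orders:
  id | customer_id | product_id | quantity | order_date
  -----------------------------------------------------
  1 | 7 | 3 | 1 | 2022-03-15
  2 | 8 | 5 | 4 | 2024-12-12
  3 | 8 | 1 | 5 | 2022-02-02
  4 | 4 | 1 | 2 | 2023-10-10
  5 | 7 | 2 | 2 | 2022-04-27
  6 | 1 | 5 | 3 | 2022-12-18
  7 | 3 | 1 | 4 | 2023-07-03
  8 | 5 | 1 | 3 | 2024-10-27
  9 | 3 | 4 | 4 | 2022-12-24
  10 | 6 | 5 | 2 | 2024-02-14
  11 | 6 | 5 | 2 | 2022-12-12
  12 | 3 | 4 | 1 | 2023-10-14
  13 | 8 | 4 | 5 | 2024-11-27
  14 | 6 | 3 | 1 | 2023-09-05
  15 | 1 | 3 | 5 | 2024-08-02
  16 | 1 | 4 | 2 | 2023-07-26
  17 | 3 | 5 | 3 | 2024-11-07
SELECT AVG(quantity) FROM orders

Execution result:
2.88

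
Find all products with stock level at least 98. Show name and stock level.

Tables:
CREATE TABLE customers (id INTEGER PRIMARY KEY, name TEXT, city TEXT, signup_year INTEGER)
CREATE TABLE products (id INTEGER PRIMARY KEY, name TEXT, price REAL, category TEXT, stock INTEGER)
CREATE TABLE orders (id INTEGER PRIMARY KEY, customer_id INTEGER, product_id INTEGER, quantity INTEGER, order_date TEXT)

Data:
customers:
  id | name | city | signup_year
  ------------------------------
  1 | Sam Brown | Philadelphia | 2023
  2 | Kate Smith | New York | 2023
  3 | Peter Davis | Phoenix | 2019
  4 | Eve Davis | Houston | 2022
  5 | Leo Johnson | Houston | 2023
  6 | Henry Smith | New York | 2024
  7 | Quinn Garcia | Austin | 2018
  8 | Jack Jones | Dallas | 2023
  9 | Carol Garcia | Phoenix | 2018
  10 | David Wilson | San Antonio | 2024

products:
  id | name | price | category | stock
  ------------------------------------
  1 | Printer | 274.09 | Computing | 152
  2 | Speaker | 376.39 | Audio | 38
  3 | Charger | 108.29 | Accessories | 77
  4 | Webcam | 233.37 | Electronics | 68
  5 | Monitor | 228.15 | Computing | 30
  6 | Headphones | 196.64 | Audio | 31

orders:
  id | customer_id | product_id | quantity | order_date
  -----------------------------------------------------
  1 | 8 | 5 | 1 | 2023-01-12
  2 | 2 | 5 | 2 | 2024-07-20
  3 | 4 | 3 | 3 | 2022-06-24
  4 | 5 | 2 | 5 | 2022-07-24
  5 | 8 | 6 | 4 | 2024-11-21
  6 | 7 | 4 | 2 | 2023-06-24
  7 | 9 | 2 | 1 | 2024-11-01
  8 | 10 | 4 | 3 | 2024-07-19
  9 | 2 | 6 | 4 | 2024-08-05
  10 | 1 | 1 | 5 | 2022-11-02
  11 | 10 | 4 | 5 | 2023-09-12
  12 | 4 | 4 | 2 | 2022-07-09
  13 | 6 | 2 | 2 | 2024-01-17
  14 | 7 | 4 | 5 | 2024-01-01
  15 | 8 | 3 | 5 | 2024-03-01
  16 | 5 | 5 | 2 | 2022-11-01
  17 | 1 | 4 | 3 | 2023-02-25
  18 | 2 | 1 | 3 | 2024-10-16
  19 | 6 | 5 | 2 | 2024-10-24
SELECT name, stock FROM products WHERE stock >= 98

Execution result:
name | stock
Printer | 152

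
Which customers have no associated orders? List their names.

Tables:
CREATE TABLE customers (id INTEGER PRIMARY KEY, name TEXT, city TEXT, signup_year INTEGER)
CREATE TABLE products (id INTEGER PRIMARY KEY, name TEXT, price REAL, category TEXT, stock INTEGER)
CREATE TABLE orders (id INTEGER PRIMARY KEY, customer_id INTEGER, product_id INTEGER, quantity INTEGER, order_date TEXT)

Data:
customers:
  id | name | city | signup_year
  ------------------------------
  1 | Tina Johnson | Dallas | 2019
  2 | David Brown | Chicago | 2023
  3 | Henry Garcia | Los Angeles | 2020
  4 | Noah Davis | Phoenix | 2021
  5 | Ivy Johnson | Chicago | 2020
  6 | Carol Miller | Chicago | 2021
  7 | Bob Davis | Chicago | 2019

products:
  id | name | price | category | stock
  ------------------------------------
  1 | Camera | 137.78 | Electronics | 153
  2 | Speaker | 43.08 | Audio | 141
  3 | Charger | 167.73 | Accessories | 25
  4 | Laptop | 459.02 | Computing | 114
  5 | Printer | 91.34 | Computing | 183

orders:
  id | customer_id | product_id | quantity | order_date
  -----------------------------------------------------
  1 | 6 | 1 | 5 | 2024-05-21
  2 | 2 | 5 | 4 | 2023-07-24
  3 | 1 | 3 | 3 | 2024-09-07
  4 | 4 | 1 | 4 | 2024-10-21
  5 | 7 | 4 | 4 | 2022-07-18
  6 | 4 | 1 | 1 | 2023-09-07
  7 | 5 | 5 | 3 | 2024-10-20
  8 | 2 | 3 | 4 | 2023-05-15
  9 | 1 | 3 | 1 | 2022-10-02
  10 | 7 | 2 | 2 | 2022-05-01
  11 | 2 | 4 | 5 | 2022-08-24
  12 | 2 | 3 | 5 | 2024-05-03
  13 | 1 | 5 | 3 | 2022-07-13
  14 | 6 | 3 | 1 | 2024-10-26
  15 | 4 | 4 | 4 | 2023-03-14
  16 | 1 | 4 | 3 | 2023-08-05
SELECT p.name FROM customers p LEFT JOIN orders c ON c.customer_id = p.id WHERE c.id IS NULL

Execution result:
Henry Garcia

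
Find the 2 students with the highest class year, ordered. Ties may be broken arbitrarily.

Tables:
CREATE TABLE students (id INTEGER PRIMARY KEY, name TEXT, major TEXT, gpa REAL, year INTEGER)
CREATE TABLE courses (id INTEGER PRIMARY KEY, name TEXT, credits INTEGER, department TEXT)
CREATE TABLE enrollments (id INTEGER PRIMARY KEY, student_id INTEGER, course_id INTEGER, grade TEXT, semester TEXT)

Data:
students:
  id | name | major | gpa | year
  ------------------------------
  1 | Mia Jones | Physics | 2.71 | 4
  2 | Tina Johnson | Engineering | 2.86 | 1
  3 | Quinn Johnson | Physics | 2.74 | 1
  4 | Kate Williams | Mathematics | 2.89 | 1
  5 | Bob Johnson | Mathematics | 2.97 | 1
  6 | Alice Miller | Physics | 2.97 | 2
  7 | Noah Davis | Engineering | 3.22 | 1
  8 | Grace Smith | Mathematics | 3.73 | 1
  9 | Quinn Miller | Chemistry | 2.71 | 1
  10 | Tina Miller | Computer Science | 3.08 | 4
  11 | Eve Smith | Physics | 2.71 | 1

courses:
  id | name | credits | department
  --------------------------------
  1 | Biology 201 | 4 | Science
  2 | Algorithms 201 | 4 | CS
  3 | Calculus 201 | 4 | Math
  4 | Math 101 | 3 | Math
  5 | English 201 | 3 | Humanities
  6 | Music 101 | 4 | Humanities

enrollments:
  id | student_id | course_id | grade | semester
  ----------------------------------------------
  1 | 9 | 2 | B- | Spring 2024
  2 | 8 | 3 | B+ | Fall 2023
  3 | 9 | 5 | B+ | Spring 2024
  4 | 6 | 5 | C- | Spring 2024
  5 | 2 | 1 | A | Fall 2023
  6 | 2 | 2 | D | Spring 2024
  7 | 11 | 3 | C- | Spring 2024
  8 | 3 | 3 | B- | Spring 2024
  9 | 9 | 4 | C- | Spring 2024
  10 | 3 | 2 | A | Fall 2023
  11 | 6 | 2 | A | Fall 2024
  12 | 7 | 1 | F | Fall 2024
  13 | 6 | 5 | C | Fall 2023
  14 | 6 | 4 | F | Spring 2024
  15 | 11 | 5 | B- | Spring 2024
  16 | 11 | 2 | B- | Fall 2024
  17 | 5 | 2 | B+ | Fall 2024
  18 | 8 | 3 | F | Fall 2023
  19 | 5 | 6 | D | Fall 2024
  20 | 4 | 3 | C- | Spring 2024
SELECT name, year FROM students ORDER BY year DESC LIMIT 2

Execution result:
name | year
Mia Jones | 4
Tina Miller | 4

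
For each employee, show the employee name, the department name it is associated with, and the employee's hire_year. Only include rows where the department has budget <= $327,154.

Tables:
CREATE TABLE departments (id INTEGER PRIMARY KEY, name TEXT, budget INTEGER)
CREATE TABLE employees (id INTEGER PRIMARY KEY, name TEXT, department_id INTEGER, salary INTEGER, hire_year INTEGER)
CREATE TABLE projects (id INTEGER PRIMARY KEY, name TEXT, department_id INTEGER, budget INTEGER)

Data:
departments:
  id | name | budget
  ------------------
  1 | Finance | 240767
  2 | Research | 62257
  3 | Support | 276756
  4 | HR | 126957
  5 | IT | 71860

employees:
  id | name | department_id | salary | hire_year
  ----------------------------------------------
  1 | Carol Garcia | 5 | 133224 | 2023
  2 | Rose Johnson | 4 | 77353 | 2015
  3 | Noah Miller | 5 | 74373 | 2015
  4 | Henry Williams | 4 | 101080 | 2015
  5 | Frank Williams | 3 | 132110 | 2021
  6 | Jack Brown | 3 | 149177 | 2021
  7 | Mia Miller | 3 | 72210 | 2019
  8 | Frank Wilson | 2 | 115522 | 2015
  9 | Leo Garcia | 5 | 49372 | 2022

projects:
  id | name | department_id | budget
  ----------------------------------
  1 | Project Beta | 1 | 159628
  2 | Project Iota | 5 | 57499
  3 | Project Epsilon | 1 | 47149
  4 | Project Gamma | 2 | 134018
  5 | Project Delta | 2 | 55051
SELECT c.name, p.name AS department, c.hire_year FROM employees c JOIN departments p ON c.department_id = p.id WHERE p.budget <= 327154

Execution result:
name | department | hire_year
Carol Garcia | IT | 2023
Rose Johnson | HR | 2015
Noah Miller | IT | 2015
Henry Williams | HR | 2015
Frank Williams | Support | 2021
Jack Brown | Support | 2021
Mia Miller | Support | 2019
Frank Wilson | Research | 2015
Leo Garcia | IT | 2022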